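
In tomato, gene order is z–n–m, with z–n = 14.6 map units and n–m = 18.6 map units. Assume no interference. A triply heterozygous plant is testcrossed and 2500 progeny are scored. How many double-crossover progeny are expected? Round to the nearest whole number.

Map distances give recombination frequencies of 0.146 and 0.186 for the two intervals.
With no interference, expected double-crossover frequency = 0.146 × 0.186 = 0.02716.
Expected number = 0.02716 × 2500 = 67.89 ≈ 68.

68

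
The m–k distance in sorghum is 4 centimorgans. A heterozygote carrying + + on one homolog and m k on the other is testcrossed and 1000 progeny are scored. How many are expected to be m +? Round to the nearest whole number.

A map distance of 4 centimorgans corresponds to a recombination frequency of 0.040.
The F1 is + + / m k, so m + is a recombinant gamete class with expected frequency r/2 = 0.040/2 = 0.0200.
Expected number = 0.0200 × 1000 = 20.00 ≈ 20.

20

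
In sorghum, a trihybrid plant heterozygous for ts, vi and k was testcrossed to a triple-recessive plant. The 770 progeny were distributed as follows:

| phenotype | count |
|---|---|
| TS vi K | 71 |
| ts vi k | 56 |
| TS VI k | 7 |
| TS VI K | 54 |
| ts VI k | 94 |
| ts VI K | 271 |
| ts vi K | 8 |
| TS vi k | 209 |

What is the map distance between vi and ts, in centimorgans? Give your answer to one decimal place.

The two most frequent reciprocal classes, TS vi k and ts VI K, are the parental types, so the F1 was TS vi k / ts VI K.
The two rarest classes, TS VI k and ts vi K, are the double crossovers. Comparing them with the parentals, only the vi allele has switched, so vi is the middle locus and the order is ts – vi – k.
Crossovers in the ts–vi interval produce the single-crossover classes ts vi k and TS VI K (56 + 54 = 110) plus the double crossovers (15).
RF(ts–vi) = (110 + 15) / 770 = 125/770 = 0.1623 → 16.2 centimorgans.

16.2 centimorgans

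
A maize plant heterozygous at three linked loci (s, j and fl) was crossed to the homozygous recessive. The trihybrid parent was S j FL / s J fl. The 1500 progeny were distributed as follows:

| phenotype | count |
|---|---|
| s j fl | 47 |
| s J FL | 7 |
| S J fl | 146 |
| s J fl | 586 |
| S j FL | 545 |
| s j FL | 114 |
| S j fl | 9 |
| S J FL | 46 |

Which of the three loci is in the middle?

fl

The two rarest classes, S j fl and s J FL, are the double crossovers. Comparing them with the parentals, only the fl allele has switched, so fl is the middle locus and the order is j – fl – s.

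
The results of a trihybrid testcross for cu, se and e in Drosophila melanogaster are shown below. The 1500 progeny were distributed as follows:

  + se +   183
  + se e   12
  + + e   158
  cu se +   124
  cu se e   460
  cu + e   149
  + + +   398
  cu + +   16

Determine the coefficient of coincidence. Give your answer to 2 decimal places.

0.38

The two most frequent reciprocal classes, + + + and cu se e, are the parental types, so the F1 was + + + / cu se e.
The two rarest classes, cu + + and + se e, are the double crossovers. Comparing them with the parentals, only the cu allele has switched, so cu is the middle locus and the order is e – cu – se.
e–cu: (282 + 28)/1500 = 0.2067; cu–se: (332 + 28)/1500 = 0.2400.
Expected DCO frequency = 0.2067 × 0.2400 ≈ 0.04961; observed = 28/1500 ≈ 0.01867.
Coefficient of coincidence = 0.01867/0.04961 ≈ 0.38.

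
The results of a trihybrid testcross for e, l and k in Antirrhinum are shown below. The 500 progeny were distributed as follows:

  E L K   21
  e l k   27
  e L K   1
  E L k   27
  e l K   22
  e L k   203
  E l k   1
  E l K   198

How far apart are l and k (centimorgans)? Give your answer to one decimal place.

10.0 centimorgans

The two most frequent reciprocal classes, e L k and E l K, are the parental types, so the F1 was e L k / E l K.
The two rarest classes, e L K and E l k, are the double crossovers. Comparing them with the parentals, only the k allele has switched, so k is the middle locus and the order is e – k – l.
Crossovers in the k–l interval produce the single-crossover classes e l k and E L K (27 + 21 = 48) plus the double crossovers (2).
RF(k–l) = (48 + 2) / 500 = 50/500 = 0.1000 → 10.0 centimorgans.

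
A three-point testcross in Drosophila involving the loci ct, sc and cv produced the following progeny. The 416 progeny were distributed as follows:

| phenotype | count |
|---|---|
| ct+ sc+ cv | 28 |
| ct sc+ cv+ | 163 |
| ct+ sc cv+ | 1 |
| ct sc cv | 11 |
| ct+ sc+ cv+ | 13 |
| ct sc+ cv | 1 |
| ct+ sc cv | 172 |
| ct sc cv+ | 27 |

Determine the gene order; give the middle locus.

The two most frequent reciprocal classes, ct+ sc cv and ct sc+ cv+, are the parental types, so the F1 was ct+ sc cv / ct sc+ cv+.
The two rarest classes, ct+ sc cv+ and ct sc+ cv, are the double crossovers. Comparing them with the parentals, only the cv allele has switched, so cv is the middle locus and the order is ct – cv – sc.

cv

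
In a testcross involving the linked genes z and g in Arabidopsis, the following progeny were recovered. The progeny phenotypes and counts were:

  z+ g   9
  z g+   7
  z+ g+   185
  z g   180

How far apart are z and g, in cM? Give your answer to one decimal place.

4.2 cM

The two most frequent classes, z+ g+ (185) and z g (180), are the parental types, so the F1 was z+ g+ / z g.
The recombinant classes are z+ g and z g+: 9 + 7 = 16.
Recombination frequency = 16/381 = 0.0420 ≈ 4.2%, i.e. 4.2 cM.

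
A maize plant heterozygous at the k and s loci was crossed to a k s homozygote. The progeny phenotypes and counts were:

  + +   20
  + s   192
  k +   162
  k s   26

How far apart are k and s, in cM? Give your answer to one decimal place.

The two most frequent classes, + s (192) and k + (162), are the parental types, so the F1 was + s / k +.
The recombinant classes are + + and k s: 20 + 26 = 46.
Recombination frequency = 46/400 = 0.1150 ≈ 11.5%, i.e. 11.5 cM.

11.5 cM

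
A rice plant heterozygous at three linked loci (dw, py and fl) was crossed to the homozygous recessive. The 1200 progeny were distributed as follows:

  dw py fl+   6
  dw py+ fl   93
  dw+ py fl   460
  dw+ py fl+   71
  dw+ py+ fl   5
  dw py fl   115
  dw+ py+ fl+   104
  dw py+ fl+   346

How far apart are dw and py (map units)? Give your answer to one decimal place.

The two most frequent reciprocal classes, dw+ py fl and dw py+ fl+, are the parental types, so the F1 was dw+ py fl / dw py+ fl+.
The two rarest classes, dw+ py+ fl and dw py fl+, are the double crossovers. Comparing them with the parentals, only the py allele has switched, so py is the middle locus and the order is dw – py – fl.
Crossovers in the dw–py interval produce the single-crossover classes dw py fl and dw+ py+ fl+ (115 + 104 = 219) plus the double crossovers (11).
RF(dw–py) = (219 + 11) / 1200 = 230/1200 = 0.1917 → 19.2 map units.

19.2 map units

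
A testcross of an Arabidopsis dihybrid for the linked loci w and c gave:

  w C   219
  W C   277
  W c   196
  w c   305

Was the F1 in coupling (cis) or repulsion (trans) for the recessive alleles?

The two most frequent classes are W C (277) and w c (305); these are the parental (non-recombinant) types.
So the F1 carried W C on one chromosome and w c on the other — the recessive alleles are on the same chromosome (cis / coupling).

cis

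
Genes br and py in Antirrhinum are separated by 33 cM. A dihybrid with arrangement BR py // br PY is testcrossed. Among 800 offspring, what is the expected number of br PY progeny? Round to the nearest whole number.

A map distance of 33 cM corresponds to a recombination frequency of 0.330.
The F1 is BR py / br PY, so br PY is a parental gamete class with expected frequency (1 − r)/2 = 0.670/2 = 0.3350.
Expected number = 0.3350 × 800 = 268.00 ≈ 268.

268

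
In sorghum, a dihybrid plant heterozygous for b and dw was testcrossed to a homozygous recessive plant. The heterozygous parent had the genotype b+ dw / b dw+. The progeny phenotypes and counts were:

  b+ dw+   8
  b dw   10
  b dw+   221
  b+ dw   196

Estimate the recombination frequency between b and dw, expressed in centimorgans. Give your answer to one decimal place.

4.1 centimorgans

The recombinant classes are b+ dw+ and b dw: 8 + 10 = 18.
Recombination frequency = 18/435 = 0.0414 ≈ 4.1%, i.e. 4.1 centimorgans.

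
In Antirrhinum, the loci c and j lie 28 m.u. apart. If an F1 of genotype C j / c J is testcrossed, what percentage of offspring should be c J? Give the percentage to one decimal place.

A map distance of 28 m.u. corresponds to a recombination frequency of 0.280.
The F1 is C j / c J, so c J is a parental gamete class with expected frequency (1 − r)/2 = 0.720/2 = 0.3600.
That is 0.3600 = 36.0% of the progeny.

36.0%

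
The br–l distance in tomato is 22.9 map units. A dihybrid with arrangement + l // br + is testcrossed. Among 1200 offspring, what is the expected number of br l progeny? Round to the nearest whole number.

A map distance of 22.9 map units corresponds to a recombination frequency of 0.229.
The F1 is + l / br +, so br l is a recombinant gamete class with expected frequency r/2 = 0.229/2 = 0.1145.
Expected number = 0.1145 × 1200 = 137.40 ≈ 137.

137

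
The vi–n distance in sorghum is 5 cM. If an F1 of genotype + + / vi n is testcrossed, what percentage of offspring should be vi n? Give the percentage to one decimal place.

A map distance of 5 cM corresponds to a recombination frequency of 0.050.
The F1 is + + / vi n, so vi n is a parental gamete class with expected frequency (1 − r)/2 = 0.950/2 = 0.4750.
That is 0.4750 = 47.5% of the progeny.

47.5%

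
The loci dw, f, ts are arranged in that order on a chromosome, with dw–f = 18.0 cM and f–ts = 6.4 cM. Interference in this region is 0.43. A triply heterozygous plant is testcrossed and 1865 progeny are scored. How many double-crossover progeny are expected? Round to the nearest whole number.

Map distances give recombination frequencies of 0.180 and 0.064 for the two intervals.
With interference 0.43 (so coincidence = 0.57), expected double-crossover frequency = 0.180 × 0.064 × 0.57 = 0.00657.
Expected number = 0.00657 × 1865 = 12.25 ≈ 12.

12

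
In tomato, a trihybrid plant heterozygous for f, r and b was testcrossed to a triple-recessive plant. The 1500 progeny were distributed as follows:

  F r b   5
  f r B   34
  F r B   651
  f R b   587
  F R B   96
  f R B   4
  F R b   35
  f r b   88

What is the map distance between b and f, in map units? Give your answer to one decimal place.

The two most frequent reciprocal classes, f R b and F r B, are the parental types, so the F1 was f R b / F r B.
The two rarest classes, f R B and F r b, are the double crossovers. Comparing them with the parentals, only the b allele has switched, so b is the middle locus and the order is r – b – f.
Crossovers in the b–f interval produce the single-crossover classes F R b and f r B (35 + 34 = 69) plus the double crossovers (9).
RF(b–f) = (69 + 9) / 1500 = 78/1500 = 0.0520 → 5.2 map units.

5.2 map units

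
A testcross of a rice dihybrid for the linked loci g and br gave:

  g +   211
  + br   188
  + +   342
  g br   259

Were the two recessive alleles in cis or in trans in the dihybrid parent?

cis

The two most frequent classes are + + (342) and g br (259); these are the parental (non-recombinant) types.
So the F1 carried + + on one chromosome and g br on the other — the recessive alleles are on the same chromosome (cis / coupling).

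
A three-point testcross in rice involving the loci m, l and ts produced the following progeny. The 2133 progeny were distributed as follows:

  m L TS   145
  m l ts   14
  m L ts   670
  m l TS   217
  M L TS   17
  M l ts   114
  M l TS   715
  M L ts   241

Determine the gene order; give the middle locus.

The two most frequent reciprocal classes, m L ts and M l TS, are the parental types, so the F1 was m L ts / M l TS.
The two rarest classes, m l ts and M L TS, are the double crossovers. Comparing them with the parentals, only the l allele has switched, so l is the middle locus and the order is m – l – ts.

l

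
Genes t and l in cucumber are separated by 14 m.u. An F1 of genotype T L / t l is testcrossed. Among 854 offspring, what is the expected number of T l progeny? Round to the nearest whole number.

60

A map distance of 14 m.u. corresponds to a recombination frequency of 0.140.
The F1 is T L / t l, so T l is a recombinant gamete class with expected frequency r/2 = 0.140/2 = 0.0700.
Expected number = 0.0700 × 854 = 59.78 ≈ 60.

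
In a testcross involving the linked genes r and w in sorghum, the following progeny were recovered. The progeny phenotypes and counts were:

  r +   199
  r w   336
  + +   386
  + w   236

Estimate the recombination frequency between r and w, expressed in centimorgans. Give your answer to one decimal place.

37.6 centimorgans

The two most frequent classes, + + (386) and r w (336), are the parental types, so the F1 was + + / r w.
The recombinant classes are + w and r +: 236 + 199 = 435.
Recombination frequency = 435/1157 = 0.3760 ≈ 37.6%, i.e. 37.6 centimorgans.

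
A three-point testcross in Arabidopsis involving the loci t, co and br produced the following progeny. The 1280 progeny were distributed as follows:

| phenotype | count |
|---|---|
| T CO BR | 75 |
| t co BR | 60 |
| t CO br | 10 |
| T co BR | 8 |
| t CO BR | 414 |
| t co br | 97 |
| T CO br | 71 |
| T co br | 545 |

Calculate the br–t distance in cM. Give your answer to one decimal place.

The two most frequent reciprocal classes, t CO BR and T co br, are the parental types, so the F1 was t CO BR / T co br.
The two rarest classes, t CO br and T co BR, are the double crossovers. Comparing them with the parentals, only the br allele has switched, so br is the middle locus and the order is co – br – t.
Crossovers in the br–t interval produce the single-crossover classes T CO BR and t co br (75 + 97 = 172) plus the double crossovers (18).
RF(br–t) = (172 + 18) / 1280 = 190/1280 = 0.1484 → 14.8 cM.

14.8 cM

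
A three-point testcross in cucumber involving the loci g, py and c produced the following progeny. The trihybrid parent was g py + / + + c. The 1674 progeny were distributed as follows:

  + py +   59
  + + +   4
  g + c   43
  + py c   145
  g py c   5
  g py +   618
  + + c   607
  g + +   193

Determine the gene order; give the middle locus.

The two rarest classes, g py c and + + +, are the double crossovers. Comparing them with the parentals, only the c allele has switched, so c is the middle locus and the order is py – c – g.

c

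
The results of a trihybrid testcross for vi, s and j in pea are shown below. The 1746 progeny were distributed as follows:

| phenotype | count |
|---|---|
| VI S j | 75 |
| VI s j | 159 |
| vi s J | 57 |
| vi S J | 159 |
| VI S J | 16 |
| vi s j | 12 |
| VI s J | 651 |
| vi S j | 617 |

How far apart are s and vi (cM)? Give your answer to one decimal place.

9.2 cM

The two most frequent reciprocal classes, vi S j and VI s J, are the parental types, so the F1 was vi S j / VI s J.
The two rarest classes, vi s j and VI S J, are the double crossovers. Comparing them with the parentals, only the s allele has switched, so s is the middle locus and the order is vi – s – j.
Crossovers in the vi–s interval produce the single-crossover classes VI S j and vi s J (75 + 57 = 132) plus the double crossovers (28).
RF(vi–s) = (132 + 28) / 1746 = 160/1746 = 0.0916 → 9.2 cM.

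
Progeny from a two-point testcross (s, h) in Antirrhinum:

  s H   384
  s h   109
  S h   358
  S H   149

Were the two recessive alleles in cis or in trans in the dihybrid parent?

trans

The two most frequent classes are S h (358) and s H (384); these are the parental (non-recombinant) types.
So the F1 carried S h on one chromosome and s H on the other — the recessive alleles are on opposite chromosomes (trans / repulsion).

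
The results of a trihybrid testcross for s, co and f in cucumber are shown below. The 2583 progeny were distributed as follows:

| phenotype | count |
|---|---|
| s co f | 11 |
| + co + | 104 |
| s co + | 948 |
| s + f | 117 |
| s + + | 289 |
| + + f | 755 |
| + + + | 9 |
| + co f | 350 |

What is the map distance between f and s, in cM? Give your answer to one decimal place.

9.3 cM

The two most frequent reciprocal classes, s co + and + + f, are the parental types, so the F1 was s co + / + + f.
The two rarest classes, s co f and + + +, are the double crossovers. Comparing them with the parentals, only the f allele has switched, so f is the middle locus and the order is co – f – s.
Crossovers in the f–s interval produce the single-crossover classes + co + and s + f (104 + 117 = 221) plus the double crossovers (20).
RF(f–s) = (221 + 20) / 2583 = 241/2583 = 0.0933 → 9.3 cM.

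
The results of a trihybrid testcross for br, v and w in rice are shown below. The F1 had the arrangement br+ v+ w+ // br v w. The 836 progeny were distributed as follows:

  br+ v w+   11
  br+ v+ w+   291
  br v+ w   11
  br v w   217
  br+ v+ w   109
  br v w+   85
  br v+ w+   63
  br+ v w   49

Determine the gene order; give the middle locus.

v

The two rarest classes, br+ v w+ and br v+ w, are the double crossovers. Comparing them with the parentals, only the v allele has switched, so v is the middle locus and the order is br – v – w.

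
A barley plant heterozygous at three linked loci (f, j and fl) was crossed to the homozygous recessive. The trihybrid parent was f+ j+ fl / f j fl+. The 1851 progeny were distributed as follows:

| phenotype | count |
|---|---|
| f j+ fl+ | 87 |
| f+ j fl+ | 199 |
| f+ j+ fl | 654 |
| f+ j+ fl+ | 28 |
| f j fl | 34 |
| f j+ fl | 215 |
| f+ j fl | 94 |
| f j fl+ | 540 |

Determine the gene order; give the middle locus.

The two rarest classes, f+ j+ fl+ and f j fl, are the double crossovers. Comparing them with the parentals, only the fl allele has switched, so fl is the middle locus and the order is j – fl – f.

fl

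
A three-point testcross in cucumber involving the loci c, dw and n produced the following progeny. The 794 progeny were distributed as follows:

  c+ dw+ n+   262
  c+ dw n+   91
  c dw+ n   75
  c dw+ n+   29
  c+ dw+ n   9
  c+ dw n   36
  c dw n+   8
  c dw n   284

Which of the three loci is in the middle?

n

The two most frequent reciprocal classes, c+ dw+ n+ and c dw n, are the parental types, so the F1 was c+ dw+ n+ / c dw n.
The two rarest classes, c+ dw+ n and c dw n+, are the double crossovers. Comparing them with the parentals, only the n allele has switched, so n is the middle locus and the order is dw – n – c.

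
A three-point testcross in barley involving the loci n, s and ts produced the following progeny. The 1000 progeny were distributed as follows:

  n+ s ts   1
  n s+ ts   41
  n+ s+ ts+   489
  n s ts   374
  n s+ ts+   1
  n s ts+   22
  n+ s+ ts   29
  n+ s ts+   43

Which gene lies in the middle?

The two most frequent reciprocal classes, n s ts and n+ s+ ts+, are the parental types, so the F1 was n s ts / n+ s+ ts+.
The two rarest classes, n+ s ts and n s+ ts+, are the double crossovers. Comparing them with the parentals, only the n allele has switched, so n is the middle locus and the order is ts – n – s.

n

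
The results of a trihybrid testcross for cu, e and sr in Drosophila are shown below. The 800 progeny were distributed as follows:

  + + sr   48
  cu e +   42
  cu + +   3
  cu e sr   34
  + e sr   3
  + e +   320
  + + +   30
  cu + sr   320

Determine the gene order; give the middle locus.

sr

The two most frequent reciprocal classes, cu + sr and + e +, are the parental types, so the F1 was cu + sr / + e +.
The two rarest classes, cu + + and + e sr, are the double crossovers. Comparing them with the parentals, only the sr allele has switched, so sr is the middle locus and the order is e – sr – cu.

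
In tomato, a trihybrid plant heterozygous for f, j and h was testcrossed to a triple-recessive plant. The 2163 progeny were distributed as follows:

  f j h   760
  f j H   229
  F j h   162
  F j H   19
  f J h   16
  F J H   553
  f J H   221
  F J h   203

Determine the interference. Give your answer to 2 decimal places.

The two most frequent reciprocal classes, f j h and F J H, are the parental types, so the F1 was f j h / F J H.
The two rarest classes, f J h and F j H, are the double crossovers. Comparing them with the parentals, only the j allele has switched, so j is the middle locus and the order is f – j – h.
f–j: (383 + 35)/2163 = 0.1933; j–h: (432 + 35)/2163 = 0.2159.
Expected DCO frequency = 0.1933 × 0.2159 ≈ 0.04173; observed = 35/2163 ≈ 0.01618.
Coefficient of coincidence = 0.01618/0.04173 ≈ 0.39; interference = 1 − 0.39 = 0.61.

0.61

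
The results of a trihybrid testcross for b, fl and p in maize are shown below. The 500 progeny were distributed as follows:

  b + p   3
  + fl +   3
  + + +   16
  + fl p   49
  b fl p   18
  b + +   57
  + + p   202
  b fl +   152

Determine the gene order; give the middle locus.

b

The two most frequent reciprocal classes, + + p and b fl +, are the parental types, so the F1 was + + p / b fl +.
The two rarest classes, b + p and + fl +, are the double crossovers. Comparing them with the parentals, only the b allele has switched, so b is the middle locus and the order is fl – b – p.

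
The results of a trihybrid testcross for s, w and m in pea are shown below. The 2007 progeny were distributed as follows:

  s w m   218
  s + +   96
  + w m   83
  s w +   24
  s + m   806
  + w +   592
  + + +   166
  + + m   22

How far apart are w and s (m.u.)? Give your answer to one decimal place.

21.4 m.u.

The two most frequent reciprocal classes, + w + and s + m, are the parental types, so the F1 was + w + / s + m.
The two rarest classes, s w + and + + m, are the double crossovers. Comparing them with the parentals, only the s allele has switched, so s is the middle locus and the order is m – s – w.
Crossovers in the s–w interval produce the single-crossover classes + + + and s w m (166 + 218 = 384) plus the double crossovers (46).
RF(s–w) = (384 + 46) / 2007 = 430/2007 = 0.2143 → 21.4 m.u.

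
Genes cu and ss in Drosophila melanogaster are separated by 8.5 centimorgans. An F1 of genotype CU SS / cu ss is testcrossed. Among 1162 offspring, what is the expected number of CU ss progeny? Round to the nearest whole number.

49

A map distance of 8.5 centimorgans corresponds to a recombination frequency of 0.085.
The F1 is CU SS / cu ss, so CU ss is a recombinant gamete class with expected frequency r/2 = 0.085/2 = 0.0425.
Expected number = 0.0425 × 1162 = 49.39 ≈ 49.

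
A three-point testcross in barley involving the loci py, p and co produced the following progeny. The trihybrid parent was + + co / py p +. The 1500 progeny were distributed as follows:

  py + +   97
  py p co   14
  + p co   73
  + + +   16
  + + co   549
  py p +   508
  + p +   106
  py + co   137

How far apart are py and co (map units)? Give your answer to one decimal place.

18.2 map units

The two rarest classes, + + + and py p co, are the double crossovers. Comparing them with the parentals, only the co allele has switched, so co is the middle locus and the order is py – co – p.
Crossovers in the py–co interval produce the single-crossover classes py + co and + p + (137 + 106 = 243) plus the double crossovers (30).
RF(py–co) = (243 + 30) / 1500 = 273/1500 = 0.1820 → 18.2 map units.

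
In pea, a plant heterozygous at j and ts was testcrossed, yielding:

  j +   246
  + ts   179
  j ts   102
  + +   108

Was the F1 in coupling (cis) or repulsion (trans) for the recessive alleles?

trans

The two most frequent classes are + ts (179) and j + (246); these are the parental (non-recombinant) types.
So the F1 carried + ts on one chromosome and j + on the other — the recessive alleles are on opposite chromosomes (trans / repulsion).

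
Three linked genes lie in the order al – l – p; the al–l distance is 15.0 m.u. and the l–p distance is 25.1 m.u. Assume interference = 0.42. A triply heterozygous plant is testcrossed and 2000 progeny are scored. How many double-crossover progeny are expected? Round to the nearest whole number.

Map distances give recombination frequencies of 0.150 and 0.251 for the two intervals.
With interference 0.42 (so coincidence = 0.58), expected double-crossover frequency = 0.150 × 0.251 × 0.58 = 0.02184.
Expected number = 0.02184 × 2000 = 43.67 ≈ 44.

44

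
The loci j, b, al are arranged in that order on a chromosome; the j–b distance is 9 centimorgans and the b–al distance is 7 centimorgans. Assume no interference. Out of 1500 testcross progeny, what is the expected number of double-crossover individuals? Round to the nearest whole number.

9

Map distances give recombination frequencies of 0.090 and 0.070 for the two intervals.
With no interference, expected double-crossover frequency = 0.090 × 0.070 = 0.00630.
Expected number = 0.00630 × 1500 = 9.45 ≈ 9.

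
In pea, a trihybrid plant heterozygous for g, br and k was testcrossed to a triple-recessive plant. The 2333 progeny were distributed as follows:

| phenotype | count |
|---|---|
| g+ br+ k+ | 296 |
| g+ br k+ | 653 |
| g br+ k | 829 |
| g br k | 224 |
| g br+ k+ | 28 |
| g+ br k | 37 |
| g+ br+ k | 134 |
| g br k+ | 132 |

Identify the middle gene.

k

The two most frequent reciprocal classes, g br+ k and g+ br k+, are the parental types, so the F1 was g br+ k / g+ br k+.
The two rarest classes, g br+ k+ and g+ br k, are the double crossovers. Comparing them with the parentals, only the k allele has switched, so k is the middle locus and the order is g – k – br.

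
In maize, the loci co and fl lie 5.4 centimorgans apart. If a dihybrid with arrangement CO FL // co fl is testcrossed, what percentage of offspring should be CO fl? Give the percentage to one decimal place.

A map distance of 5.4 centimorgans corresponds to a recombination frequency of 0.054.
The F1 is CO FL / co fl, so CO fl is a recombinant gamete class with expected frequency r/2 = 0.054/2 = 0.0270.
That is 0.0270 = 2.7% of the progeny.

2.7%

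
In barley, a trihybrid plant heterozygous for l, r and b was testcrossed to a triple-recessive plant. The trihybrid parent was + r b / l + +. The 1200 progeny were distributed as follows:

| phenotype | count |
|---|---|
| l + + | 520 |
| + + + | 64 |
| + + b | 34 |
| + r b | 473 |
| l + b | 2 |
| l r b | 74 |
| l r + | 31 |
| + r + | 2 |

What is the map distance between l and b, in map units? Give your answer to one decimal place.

The two rarest classes, + r + and l + b, are the double crossovers. Comparing them with the parentals, only the b allele has switched, so b is the middle locus and the order is l – b – r.
Crossovers in the l–b interval produce the single-crossover classes l r b and + + + (74 + 64 = 138) plus the double crossovers (4).
RF(l–b) = (138 + 4) / 1200 = 142/1200 = 0.1183 → 11.8 map units.

11.8 map units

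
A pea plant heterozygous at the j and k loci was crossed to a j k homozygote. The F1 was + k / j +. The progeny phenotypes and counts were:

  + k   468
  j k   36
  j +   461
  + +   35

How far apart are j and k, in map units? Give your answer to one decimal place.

7.1 map units

The recombinant classes are + + and j k: 35 + 36 = 71.
Recombination frequency = 71/1000 = 0.0710 ≈ 7.1%, i.e. 7.1 map units.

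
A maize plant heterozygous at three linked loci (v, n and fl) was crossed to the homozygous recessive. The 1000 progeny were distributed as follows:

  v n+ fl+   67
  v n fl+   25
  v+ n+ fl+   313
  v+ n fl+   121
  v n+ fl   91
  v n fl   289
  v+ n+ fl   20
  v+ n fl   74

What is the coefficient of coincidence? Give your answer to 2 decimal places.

The two most frequent reciprocal classes, v n fl and v+ n+ fl+, are the parental types, so the F1 was v n fl / v+ n+ fl+.
The two rarest classes, v n fl+ and v+ n+ fl, are the double crossovers. Comparing them with the parentals, only the fl allele has switched, so fl is the middle locus and the order is v – fl – n.
v–fl: (141 + 45)/1000 = 0.1860; fl–n: (212 + 45)/1000 = 0.2570.
Expected DCO frequency = 0.1860 × 0.2570 ≈ 0.04780; observed = 45/1000 ≈ 0.04500.
Coefficient of coincidence = 0.04500/0.04780 ≈ 0.94.

0.94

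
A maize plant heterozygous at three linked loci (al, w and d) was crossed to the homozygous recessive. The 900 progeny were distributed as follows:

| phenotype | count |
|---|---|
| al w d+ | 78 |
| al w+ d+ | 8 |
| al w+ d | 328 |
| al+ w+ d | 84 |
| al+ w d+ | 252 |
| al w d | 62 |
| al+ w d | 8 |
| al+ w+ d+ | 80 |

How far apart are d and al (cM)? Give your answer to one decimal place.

The two most frequent reciprocal classes, al w+ d and al+ w d+, are the parental types, so the F1 was al w+ d / al+ w d+.
The two rarest classes, al w+ d+ and al+ w d, are the double crossovers. Comparing them with the parentals, only the d allele has switched, so d is the middle locus and the order is w – d – al.
Crossovers in the d–al interval produce the single-crossover classes al+ w+ d and al w d+ (84 + 78 = 162) plus the double crossovers (16).
RF(d–al) = (162 + 16) / 900 = 178/900 = 0.1978 → 19.8 cM.

19.8 cM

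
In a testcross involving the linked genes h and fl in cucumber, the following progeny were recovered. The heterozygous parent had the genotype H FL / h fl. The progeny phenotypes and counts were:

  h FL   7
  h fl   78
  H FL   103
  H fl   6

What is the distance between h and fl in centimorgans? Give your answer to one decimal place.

6.7 centimorgans

The recombinant classes are H fl and h FL: 6 + 7 = 13.
Recombination frequency = 13/194 = 0.0670 ≈ 6.7%, i.e. 6.7 centimorgans.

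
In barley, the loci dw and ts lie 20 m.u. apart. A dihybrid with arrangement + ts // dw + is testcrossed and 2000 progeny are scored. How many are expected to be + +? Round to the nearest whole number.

A map distance of 20 m.u. corresponds to a recombination frequency of 0.200.
The F1 is + ts / dw +, so + + is a recombinant gamete class with expected frequency r/2 = 0.200/2 = 0.1000.
Expected number = 0.1000 × 2000 = 200.00 ≈ 200.

200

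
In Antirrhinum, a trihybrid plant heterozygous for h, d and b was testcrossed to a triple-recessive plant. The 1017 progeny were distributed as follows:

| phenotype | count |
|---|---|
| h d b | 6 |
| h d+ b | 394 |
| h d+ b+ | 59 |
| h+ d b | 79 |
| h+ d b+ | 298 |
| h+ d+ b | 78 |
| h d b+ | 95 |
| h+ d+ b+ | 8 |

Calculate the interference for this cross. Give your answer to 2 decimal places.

0.50

The two most frequent reciprocal classes, h d+ b and h+ d b+, are the parental types, so the F1 was h d+ b / h+ d b+.
The two rarest classes, h d b and h+ d+ b+, are the double crossovers. Comparing them with the parentals, only the d allele has switched, so d is the middle locus and the order is h – d – b.
h–d: (173 + 14)/1017 = 0.1839; d–b: (138 + 14)/1017 = 0.1495.
Expected DCO frequency = 0.1839 × 0.1495 ≈ 0.02749; observed = 14/1017 ≈ 0.01377.
Coefficient of coincidence = 0.01377/0.02749 ≈ 0.50; interference = 1 − 0.50 = 0.50.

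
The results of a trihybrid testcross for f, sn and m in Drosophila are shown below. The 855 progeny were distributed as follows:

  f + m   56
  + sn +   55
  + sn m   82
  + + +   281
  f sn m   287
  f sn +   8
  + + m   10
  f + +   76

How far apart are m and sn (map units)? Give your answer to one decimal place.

15.1 map units

The two most frequent reciprocal classes, + + + and f sn m, are the parental types, so the F1 was + + + / f sn m.
The two rarest classes, + + m and f sn +, are the double crossovers. Comparing them with the parentals, only the m allele has switched, so m is the middle locus and the order is f – m – sn.
Crossovers in the m–sn interval produce the single-crossover classes + sn + and f + m (55 + 56 = 111) plus the double crossovers (18).
RF(m–sn) = (111 + 18) / 855 = 129/855 = 0.1509 → 15.1 map units.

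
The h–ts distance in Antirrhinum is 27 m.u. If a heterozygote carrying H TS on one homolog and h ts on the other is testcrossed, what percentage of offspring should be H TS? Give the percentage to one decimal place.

36.5%

A map distance of 27 m.u. corresponds to a recombination frequency of 0.270.
The F1 is H TS / h ts, so H TS is a parental gamete class with expected frequency (1 − r)/2 = 0.730/2 = 0.3650.
That is 0.3650 = 36.5% of the progeny.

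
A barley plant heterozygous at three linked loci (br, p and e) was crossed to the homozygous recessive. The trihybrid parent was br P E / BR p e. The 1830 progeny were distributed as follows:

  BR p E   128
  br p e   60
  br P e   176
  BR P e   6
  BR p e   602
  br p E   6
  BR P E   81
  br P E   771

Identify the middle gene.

p

The two rarest classes, br p E and BR P e, are the double crossovers. Comparing them with the parentals, only the p allele has switched, so p is the middle locus and the order is e – p – br.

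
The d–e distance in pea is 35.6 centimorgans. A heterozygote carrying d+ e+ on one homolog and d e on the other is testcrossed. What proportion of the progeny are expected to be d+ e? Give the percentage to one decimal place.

A map distance of 35.6 centimorgans corresponds to a recombination frequency of 0.356.
The F1 is d+ e+ / d e, so d+ e is a recombinant gamete class with expected frequency r/2 = 0.356/2 = 0.1780.
That is 0.1780 = 17.8% of the progeny.

17.8%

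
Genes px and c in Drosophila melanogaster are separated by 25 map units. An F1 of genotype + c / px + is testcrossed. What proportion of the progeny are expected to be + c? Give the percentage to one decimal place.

37.5%

A map distance of 25 map units corresponds to a recombination frequency of 0.250.
The F1 is + c / px +, so + c is a parental gamete class with expected frequency (1 − r)/2 = 0.750/2 = 0.3750.
That is 0.3750 = 37.5% of the progeny.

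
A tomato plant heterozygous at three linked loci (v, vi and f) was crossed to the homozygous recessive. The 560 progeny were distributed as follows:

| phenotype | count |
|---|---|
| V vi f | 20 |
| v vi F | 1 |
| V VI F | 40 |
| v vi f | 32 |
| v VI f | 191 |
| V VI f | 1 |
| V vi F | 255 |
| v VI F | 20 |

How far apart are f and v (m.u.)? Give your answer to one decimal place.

7.5 m.u.

The two most frequent reciprocal classes, V vi F and v VI f, are the parental types, so the F1 was V vi F / v VI f.
The two rarest classes, v vi F and V VI f, are the double crossovers. Comparing them with the parentals, only the v allele has switched, so v is the middle locus and the order is vi – v – f.
Crossovers in the v–f interval produce the single-crossover classes V vi f and v VI F (20 + 20 = 40) plus the double crossovers (2).
RF(v–f) = (40 + 2) / 560 = 42/560 = 0.0750 → 7.5 m.u.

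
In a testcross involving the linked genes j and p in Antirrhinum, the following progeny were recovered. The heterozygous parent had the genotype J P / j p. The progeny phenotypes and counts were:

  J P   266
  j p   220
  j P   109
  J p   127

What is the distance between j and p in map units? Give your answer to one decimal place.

32.7 map units

The recombinant classes are J p and j P: 127 + 109 = 236.
Recombination frequency = 236/722 = 0.3269 ≈ 32.7%, i.e. 32.7 map units.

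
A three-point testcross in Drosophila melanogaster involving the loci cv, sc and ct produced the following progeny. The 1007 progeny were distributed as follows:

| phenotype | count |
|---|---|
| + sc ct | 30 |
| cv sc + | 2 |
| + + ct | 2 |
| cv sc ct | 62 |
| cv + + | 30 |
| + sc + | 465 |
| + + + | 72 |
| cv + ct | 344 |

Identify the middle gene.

cv

The two most frequent reciprocal classes, cv + ct and + sc +, are the parental types, so the F1 was cv + ct / + sc +.
The two rarest classes, + + ct and cv sc +, are the double crossovers. Comparing them with the parentals, only the cv allele has switched, so cv is the middle locus and the order is ct – cv – sc.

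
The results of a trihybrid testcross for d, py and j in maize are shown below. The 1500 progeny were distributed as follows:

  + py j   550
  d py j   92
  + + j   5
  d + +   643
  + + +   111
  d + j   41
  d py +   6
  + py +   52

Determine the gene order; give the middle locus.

py

The two most frequent reciprocal classes, + py j and d + +, are the parental types, so the F1 was + py j / d + +.
The two rarest classes, + + j and d py +, are the double crossovers. Comparing them with the parentals, only the py allele has switched, so py is the middle locus and the order is j – py – d.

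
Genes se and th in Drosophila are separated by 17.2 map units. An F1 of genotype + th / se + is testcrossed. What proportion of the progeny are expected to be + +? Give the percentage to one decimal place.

8.6%

A map distance of 17.2 map units corresponds to a recombination frequency of 0.172.
The F1 is + th / se +, so + + is a recombinant gamete class with expected frequency r/2 = 0.172/2 = 0.0860.
That is 0.0860 = 8.6% of the progeny.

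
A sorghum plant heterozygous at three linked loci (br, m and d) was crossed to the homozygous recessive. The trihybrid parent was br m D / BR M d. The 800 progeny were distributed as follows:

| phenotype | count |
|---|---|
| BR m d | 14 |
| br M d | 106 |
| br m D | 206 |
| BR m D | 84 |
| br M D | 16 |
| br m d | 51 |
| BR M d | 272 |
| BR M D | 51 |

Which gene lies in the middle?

m

The two rarest classes, br M D and BR m d, are the double crossovers. Comparing them with the parentals, only the m allele has switched, so m is the middle locus and the order is d – m – br.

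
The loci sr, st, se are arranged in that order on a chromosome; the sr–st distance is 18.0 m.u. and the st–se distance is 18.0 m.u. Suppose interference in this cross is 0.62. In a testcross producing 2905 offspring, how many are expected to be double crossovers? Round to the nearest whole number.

36

Map distances give recombination frequencies of 0.180 and 0.180 for the two intervals.
With interference 0.62 (so coincidence = 0.38), expected double-crossover frequency = 0.180 × 0.180 × 0.38 = 0.01231.
Expected number = 0.01231 × 2905 = 35.77 ≈ 36.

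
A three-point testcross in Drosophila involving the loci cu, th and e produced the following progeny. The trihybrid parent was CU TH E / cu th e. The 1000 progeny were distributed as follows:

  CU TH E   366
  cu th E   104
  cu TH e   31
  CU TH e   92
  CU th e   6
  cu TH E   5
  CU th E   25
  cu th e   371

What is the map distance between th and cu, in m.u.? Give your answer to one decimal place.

The two rarest classes, cu TH E and CU th e, are the double crossovers. Comparing them with the parentals, only the cu allele has switched, so cu is the middle locus and the order is th – cu – e.
Crossovers in the th–cu interval produce the single-crossover classes CU th E and cu TH e (25 + 31 = 56) plus the double crossovers (11).
RF(th–cu) = (56 + 11) / 1000 = 67/1000 = 0.0670 → 6.7 m.u.

6.7 m.u.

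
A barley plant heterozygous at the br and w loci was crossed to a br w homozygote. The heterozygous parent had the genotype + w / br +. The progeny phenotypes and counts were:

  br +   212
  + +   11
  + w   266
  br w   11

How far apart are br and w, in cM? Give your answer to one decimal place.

4.4 cM

The recombinant classes are + + and br w: 11 + 11 = 22.
Recombination frequency = 22/500 = 0.0440 ≈ 4.4%, i.e. 4.4 cM.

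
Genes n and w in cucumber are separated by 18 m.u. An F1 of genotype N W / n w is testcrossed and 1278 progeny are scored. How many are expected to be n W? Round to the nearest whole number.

A map distance of 18 m.u. corresponds to a recombination frequency of 0.180.
The F1 is N W / n w, so n W is a recombinant gamete class with expected frequency r/2 = 0.180/2 = 0.0900.
Expected number = 0.0900 × 1278 = 115.02 ≈ 115.

115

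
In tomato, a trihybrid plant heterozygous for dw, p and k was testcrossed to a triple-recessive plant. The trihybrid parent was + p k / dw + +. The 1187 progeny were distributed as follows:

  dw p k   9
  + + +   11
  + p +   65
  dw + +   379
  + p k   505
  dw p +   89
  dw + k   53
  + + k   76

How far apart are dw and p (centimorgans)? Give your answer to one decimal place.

15.6 centimorgans

The two rarest classes, dw p k and + + +, are the double crossovers. Comparing them with the parentals, only the dw allele has switched, so dw is the middle locus and the order is p – dw – k.
Crossovers in the p–dw interval produce the single-crossover classes + + k and dw p + (76 + 89 = 165) plus the double crossovers (20).
RF(p–dw) = (165 + 20) / 1187 = 185/1187 = 0.1559 → 15.6 centimorgans.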